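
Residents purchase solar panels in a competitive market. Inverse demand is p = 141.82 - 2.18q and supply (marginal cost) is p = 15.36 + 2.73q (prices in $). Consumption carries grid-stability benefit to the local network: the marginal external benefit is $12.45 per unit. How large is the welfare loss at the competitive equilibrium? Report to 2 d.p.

DWL = $15.78

Market equilibrium (private): 15.36 + 2.73q = 141.82 - 2.18q → q_m = 25.7556.
Social marginal benefit = demand + MEB = 154.27 - 2.18q.
Set SMB = MC: 154.27 - 2.18q = 15.36 + 2.73q → q* = 28.2912.
Between q* and q_m the wedge SMB − MC runs linearly from 0 to MEB(q_m), so the loss is a triangle.
DWL = ½ × 2.5356 × 12.4500 = 15.7841.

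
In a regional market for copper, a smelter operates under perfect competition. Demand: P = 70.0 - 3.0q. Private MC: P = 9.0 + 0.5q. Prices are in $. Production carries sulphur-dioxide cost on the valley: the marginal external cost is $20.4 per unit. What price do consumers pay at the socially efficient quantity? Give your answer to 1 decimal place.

Social marginal cost = private MC + MEC = 29.4 + 0.5q.
Set SMC = demand: 29.4 + 0.5q = 70.0 - 3.0q → q* = 11.6000.
Consumer price on the demand curve at q*: 70.0 − 3.0×11.6000 = 35.2000.

P = $35.2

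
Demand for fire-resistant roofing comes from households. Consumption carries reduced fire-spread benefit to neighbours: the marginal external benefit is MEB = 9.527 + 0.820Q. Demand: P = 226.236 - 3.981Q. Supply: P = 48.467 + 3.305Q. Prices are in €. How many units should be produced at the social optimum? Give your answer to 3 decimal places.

Q* = 28.966

Social marginal benefit = demand + MEB = 235.763 - 3.161Q.
Set SMB = MC: 235.763 - 3.161Q = 48.467 + 3.305Q → Q* = 28.9663.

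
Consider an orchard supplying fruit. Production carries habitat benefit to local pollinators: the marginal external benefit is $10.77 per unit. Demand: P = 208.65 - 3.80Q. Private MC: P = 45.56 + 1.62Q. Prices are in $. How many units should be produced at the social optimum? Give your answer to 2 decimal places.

Q* = 32.08

Social marginal cost = private MC − MEB = 34.79 + 1.62Q.
Set SMC = demand: 34.79 + 1.62Q = 208.65 - 3.80Q → Q* = 32.0775.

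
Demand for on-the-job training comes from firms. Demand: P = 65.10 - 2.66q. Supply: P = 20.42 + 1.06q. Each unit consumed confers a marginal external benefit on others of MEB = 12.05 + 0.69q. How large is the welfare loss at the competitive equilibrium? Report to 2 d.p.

DWL = 68.25

Market equilibrium (private): 20.42 + 1.06q = 65.10 - 2.66q → q_m = 12.0108.
Social marginal benefit = demand + MEB = 77.15 - 1.97q.
Set SMB = MC: 77.15 - 1.97q = 20.42 + 1.06q → q* = 18.7228.
Between q* and q_m the wedge SMB − MC runs linearly from 0 to MEB(q_m), so the loss is a triangle.
DWL = ½ × 6.7120 × 20.3374 = 68.2523.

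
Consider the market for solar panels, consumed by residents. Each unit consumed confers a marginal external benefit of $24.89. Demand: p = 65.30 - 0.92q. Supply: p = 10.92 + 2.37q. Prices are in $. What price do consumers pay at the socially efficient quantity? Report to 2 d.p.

Social marginal benefit = demand + MEB = 90.19 - 0.92q.
Set SMB = MC: 90.19 - 0.92q = 10.92 + 2.37q → q* = 24.0942.
Consumer price on the demand curve at q*: 65.30 − 0.92×24.0942 = 43.1333.

P = $43.13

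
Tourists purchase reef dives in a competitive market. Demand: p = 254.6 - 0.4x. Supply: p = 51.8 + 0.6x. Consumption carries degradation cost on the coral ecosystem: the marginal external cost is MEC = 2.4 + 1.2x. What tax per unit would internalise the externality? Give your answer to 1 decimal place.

Social marginal benefit = demand − MEC = 252.2 - 1.6x.
Set SMB = MC: 252.2 - 1.6x = 51.8 + 0.6x → x* = 91.0909.
The Pigouvian tax equals MEC at x*: 2.4 + 1.2×91.0909 = 111.7091.

tax = 111.7 per unit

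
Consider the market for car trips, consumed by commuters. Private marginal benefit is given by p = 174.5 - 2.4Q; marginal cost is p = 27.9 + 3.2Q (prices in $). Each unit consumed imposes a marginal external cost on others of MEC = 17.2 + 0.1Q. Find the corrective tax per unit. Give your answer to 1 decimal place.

Social marginal benefit = demand − MEC = 157.3 - 2.5Q.
Set SMB = MC: 157.3 - 2.5Q = 27.9 + 3.2Q → Q* = 22.7018.
The Pigouvian tax equals MEC at Q*: 17.2 + 0.1×22.7018 = 19.4702.

tax = $19.5 per unit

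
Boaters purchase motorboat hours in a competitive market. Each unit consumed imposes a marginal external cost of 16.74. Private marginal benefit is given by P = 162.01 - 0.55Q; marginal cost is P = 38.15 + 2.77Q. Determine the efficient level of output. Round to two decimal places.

Social marginal benefit = demand − MEC = 145.27 - 0.55Q.
Set SMB = MC: 145.27 - 0.55Q = 38.15 + 2.77Q → Q* = 32.2651.

Q* = 32.27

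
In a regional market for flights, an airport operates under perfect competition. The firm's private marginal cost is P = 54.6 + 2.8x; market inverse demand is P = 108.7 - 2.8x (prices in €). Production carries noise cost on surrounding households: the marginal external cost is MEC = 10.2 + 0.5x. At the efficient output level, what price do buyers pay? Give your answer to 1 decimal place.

Social marginal cost = private MC + MEC = 64.8 + 3.3x.
Set SMC = demand: 64.8 + 3.3x = 108.7 - 2.8x → x* = 7.1967.
Consumer price on the demand curve at x*: 108.7 − 2.8×7.1967 = 88.5492.

P = €88.5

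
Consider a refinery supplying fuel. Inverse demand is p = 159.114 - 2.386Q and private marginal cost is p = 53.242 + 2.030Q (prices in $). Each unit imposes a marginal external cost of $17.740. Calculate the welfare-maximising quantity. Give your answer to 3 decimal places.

Q* = 19.957

Social marginal cost = private MC + MEC = 70.982 + 2.030Q.
Set SMC = demand: 70.982 + 2.030Q = 159.114 - 2.386Q → Q* = 19.9574.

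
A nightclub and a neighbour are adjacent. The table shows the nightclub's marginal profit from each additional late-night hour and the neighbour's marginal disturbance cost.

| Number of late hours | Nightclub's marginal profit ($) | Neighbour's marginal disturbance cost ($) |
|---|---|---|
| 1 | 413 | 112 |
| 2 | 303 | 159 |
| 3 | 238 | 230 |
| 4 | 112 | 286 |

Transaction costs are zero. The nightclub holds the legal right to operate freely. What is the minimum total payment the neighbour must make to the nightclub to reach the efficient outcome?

$112

Left alone the nightclub would choose level 4 (marginal profit stays positive).
Efficient level: k* = 3 (marginal profit ≥ marginal disturbance cost through 3).
The neighbour must at least cover the nightclub's forgone profit from cutting 4→3: 112 = 112.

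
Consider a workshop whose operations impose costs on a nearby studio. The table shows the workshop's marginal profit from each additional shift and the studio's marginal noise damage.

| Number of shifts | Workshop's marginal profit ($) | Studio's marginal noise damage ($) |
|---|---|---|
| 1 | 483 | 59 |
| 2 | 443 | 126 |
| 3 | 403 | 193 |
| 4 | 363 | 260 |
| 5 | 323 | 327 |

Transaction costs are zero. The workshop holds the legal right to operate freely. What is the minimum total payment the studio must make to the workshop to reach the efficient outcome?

Left alone the workshop would choose level 5 (marginal profit stays positive).
Efficient level: k* = 4 (marginal profit ≥ marginal noise damage through 4).
The studio must at least cover the workshop's forgone profit from cutting 5→4: 323 = 323.

$323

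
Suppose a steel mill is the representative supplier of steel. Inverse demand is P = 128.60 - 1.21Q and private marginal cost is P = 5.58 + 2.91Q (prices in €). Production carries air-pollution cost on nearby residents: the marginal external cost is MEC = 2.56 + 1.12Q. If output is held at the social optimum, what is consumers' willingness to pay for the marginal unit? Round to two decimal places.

Social marginal cost = private MC + MEC = 8.14 + 4.03Q.
Set SMC = demand: 8.14 + 4.03Q = 128.60 - 1.21Q → Q* = 22.9885.
Consumer price on the demand curve at Q*: 128.60 − 1.21×22.9885 = 100.7839.

P = €100.78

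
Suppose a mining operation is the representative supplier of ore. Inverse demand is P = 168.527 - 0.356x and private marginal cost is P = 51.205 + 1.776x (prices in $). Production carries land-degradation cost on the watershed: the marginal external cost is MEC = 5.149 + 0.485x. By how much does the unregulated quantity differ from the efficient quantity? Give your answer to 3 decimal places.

Market equilibrium (private): 51.205 + 1.776x = 168.527 - 0.356x → x_m = 55.0291.
Social marginal cost = private MC + MEC = 56.354 + 2.261x.
Set SMC = demand: 56.354 + 2.261x = 168.527 - 0.356x → x* = 42.8632.
Gap = |55.0291 − 42.8632| = 12.1659.

12.166 units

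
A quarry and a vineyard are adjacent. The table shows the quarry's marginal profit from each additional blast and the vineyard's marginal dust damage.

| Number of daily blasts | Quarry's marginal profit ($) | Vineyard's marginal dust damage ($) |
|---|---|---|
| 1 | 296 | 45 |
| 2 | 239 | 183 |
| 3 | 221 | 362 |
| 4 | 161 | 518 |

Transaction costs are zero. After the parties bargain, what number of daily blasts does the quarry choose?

2

Bargaining reaches the level where marginal profit last exceeds marginal dust damage.
That holds through level 2 (239 ≥ 183) but not at 3 (221 < 362).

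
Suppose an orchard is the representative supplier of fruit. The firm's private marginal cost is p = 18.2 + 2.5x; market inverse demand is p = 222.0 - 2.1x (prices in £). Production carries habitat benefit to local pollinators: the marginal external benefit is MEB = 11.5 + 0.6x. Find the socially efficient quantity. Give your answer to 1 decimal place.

Social marginal cost = private MC − MEB = 6.7 + 1.9x.
Set SMC = demand: 6.7 + 1.9x = 222.0 - 2.1x → x* = 53.8250.

x* = 53.8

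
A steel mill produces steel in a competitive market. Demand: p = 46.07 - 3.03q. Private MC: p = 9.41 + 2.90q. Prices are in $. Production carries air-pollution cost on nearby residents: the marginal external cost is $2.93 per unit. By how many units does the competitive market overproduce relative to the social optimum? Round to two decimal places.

Market equilibrium (private): 9.41 + 2.90q = 46.07 - 3.03q → q_m = 6.1821.
Social marginal cost = private MC + MEC = 12.34 + 2.90q.
Set SMC = demand: 12.34 + 2.90q = 46.07 - 3.03q → q* = 5.6880.
Gap = |6.1821 − 5.6880| = 0.4941.

0.49 units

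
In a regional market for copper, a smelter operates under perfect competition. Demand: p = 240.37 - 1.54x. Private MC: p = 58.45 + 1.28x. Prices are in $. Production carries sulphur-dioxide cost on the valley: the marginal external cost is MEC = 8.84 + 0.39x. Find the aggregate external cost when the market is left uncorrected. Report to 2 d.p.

Market equilibrium (private): 58.45 + 1.28x = 240.37 - 1.54x → x_m = 64.5106.
Total external cost = ∫₀^{x_m} (8.84 + 0.39x) dx = 8.84×64.5106 + ½×0.39×64.5106² = 1381.7891.

$1381.79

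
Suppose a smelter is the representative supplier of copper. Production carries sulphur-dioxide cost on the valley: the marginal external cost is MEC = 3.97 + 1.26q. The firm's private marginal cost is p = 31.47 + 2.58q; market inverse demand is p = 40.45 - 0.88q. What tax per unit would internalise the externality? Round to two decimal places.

Social marginal cost = private MC + MEC = 35.44 + 3.84q.
Set SMC = demand: 35.44 + 3.84q = 40.45 - 0.88q → q* = 1.0614.
The Pigouvian tax equals MEC at q*: 3.97 + 1.26×1.0614 = 5.3074.

tax = 5.31 per unit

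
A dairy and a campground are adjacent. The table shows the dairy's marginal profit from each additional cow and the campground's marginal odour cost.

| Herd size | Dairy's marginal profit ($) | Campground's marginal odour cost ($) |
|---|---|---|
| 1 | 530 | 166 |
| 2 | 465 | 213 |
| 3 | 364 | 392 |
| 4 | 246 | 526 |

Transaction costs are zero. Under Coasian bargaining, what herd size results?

2

Bargaining reaches the level where marginal profit last exceeds marginal odour cost.
That holds through level 2 (465 ≥ 213) but not at 3 (364 < 392).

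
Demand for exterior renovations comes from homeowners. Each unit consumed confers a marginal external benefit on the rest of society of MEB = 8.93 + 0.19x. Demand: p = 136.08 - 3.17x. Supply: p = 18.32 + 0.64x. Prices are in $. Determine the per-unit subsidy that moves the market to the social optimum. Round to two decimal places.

subsidy = $15.58 per unit

Social marginal benefit = demand + MEB = 145.01 - 2.98x.
Set SMB = MC: 145.01 - 2.98x = 18.32 + 0.64x → x* = 34.9972.
The Pigouvian subsidy equals MEB at x*: 8.93 + 0.19×34.9972 = 15.5795.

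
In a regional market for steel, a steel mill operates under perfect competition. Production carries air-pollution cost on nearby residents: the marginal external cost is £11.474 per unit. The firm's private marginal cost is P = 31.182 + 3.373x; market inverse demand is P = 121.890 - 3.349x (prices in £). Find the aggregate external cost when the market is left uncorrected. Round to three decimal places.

Market equilibrium (private): 31.182 + 3.373x = 121.890 - 3.349x → x_m = 13.4942.
Total external cost = MEC × x_m = 11.474 × 13.4942 = 154.8325.

£154.832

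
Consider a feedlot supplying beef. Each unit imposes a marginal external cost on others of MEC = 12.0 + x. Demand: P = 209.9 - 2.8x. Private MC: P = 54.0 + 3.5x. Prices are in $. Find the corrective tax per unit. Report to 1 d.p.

tax = $31.7 per unit

Social marginal cost = private MC + MEC = 66.0 + 4.5x.
Set SMC = demand: 66.0 + 4.5x = 209.9 - 2.8x → x* = 19.7123.
The Pigouvian tax equals MEC at x*: 12.0 + 1.0×19.7123 = 31.7123.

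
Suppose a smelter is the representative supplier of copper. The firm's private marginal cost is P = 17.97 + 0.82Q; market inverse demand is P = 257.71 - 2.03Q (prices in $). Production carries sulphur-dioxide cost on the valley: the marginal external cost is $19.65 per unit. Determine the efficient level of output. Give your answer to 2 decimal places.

Social marginal cost = private MC + MEC = 37.62 + 0.82Q.
Set SMC = demand: 37.62 + 0.82Q = 257.71 - 2.03Q → Q* = 77.2246.

Q* = 77.22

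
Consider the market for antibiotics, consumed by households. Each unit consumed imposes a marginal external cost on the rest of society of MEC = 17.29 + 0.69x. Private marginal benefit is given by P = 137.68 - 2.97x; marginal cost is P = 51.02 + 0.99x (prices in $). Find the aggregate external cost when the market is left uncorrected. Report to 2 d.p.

Market equilibrium (private): 51.02 + 0.99x = 137.68 - 2.97x → x_m = 21.8838.
Total external cost = ∫₀^{x_m} (17.29 + 0.69x) dx = 17.29×21.8838 + ½×0.69×21.8838² = 543.5916.

$543.59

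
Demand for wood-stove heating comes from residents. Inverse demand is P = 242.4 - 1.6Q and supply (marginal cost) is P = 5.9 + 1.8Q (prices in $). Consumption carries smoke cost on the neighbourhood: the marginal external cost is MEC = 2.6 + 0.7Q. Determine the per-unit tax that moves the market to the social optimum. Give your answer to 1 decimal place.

tax = $42.5 per unit

Social marginal benefit = demand − MEC = 239.8 - 2.3Q.
Set SMB = MC: 239.8 - 2.3Q = 5.9 + 1.8Q → Q* = 57.0488.
The Pigouvian tax equals MEC at Q*: 2.6 + 0.7×57.0488 = 42.5342.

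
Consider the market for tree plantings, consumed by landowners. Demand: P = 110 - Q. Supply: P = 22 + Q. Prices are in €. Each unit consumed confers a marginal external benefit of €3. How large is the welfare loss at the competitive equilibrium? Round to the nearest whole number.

Market equilibrium (private): 22 + Q = 110 - Q → Q_m = 44.0000.
Social marginal benefit = demand + MEB = 113 - Q.
Set SMB = MC: 113 - Q = 22 + Q → Q* = 45.5000.
The welfare-loss triangle has base |Q_m − Q*| and height MEB(Q_m) (the vertical gap between SMB and MC is zero at Q* and MEB at Q_m).
DWL = ½ × 1.5000 × 3.0000 = 2.2500.

DWL = €2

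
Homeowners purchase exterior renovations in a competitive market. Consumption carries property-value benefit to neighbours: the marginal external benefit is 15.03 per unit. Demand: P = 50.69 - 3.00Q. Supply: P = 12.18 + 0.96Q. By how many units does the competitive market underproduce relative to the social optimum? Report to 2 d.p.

Market equilibrium (private): 12.18 + 0.96Q = 50.69 - 3.00Q → Q_m = 9.7247.
Social marginal benefit = demand + MEB = 65.72 - 3.00Q.
Set SMB = MC: 65.72 - 3.00Q = 12.18 + 0.96Q → Q* = 13.5202.
Gap = |9.7247 − 13.5202| = 3.7955.

3.80 units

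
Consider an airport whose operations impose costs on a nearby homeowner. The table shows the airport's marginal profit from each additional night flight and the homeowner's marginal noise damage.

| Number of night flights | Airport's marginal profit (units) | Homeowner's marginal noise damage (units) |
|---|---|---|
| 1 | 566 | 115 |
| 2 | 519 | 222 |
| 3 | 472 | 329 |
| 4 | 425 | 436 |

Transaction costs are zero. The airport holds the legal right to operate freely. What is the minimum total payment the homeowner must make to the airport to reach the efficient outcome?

Left alone the airport would choose level 4 (marginal profit stays positive).
Efficient level: k* = 3 (marginal profit ≥ marginal noise damage through 3).
The homeowner must at least cover the airport's forgone profit from cutting 4→3: 425 = 425.

425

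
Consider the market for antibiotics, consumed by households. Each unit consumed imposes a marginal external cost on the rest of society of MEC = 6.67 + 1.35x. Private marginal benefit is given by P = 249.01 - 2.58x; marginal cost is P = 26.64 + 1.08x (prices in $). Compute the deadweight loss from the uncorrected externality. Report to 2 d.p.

DWL = $785.05

Market equilibrium (private): 26.64 + 1.08x = 249.01 - 2.58x → x_m = 60.7568.
Social marginal benefit = demand − MEC = 242.34 - 3.93x.
Set SMB = MC: 242.34 - 3.93x = 26.64 + 1.08x → x* = 43.0539.
The welfare-loss triangle has base |x_m − x*| and height MEC(x_m) (the vertical gap between SMB and MC is zero at x* and MEC at x_m).
DWL = ½ × 17.7029 × 88.6917 = 785.0501.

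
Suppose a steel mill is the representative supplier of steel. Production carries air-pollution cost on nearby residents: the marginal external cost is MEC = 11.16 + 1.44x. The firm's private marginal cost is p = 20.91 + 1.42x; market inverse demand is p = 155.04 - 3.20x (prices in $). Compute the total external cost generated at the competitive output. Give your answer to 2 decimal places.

$930.88

Market equilibrium (private): 20.91 + 1.42x = 155.04 - 3.20x → x_m = 29.0325.
Total external cost = ∫₀^{x_m} (11.16 + 1.44x) dx = 11.16×29.0325 + ½×1.44×29.0325² = 930.8807.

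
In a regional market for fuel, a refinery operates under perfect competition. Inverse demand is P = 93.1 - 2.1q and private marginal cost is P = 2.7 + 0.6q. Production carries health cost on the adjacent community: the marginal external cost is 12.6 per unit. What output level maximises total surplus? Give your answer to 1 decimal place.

Social marginal cost = private MC + MEC = 15.3 + 0.6q.
Set SMC = demand: 15.3 + 0.6q = 93.1 - 2.1q → q* = 28.8148.

q* = 28.8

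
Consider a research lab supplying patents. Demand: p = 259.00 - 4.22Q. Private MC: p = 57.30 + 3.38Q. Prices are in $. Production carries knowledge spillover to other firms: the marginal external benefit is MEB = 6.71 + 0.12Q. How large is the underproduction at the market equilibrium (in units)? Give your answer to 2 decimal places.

1.32 units

Market equilibrium (private): 57.30 + 3.38Q = 259.00 - 4.22Q → Q_m = 26.5395.
Social marginal cost = private MC − MEB = 50.59 + 3.26Q.
Set SMC = demand: 50.59 + 3.26Q = 259.00 - 4.22Q → Q* = 27.8623.
Gap = |26.5395 − 27.8623| = 1.3228.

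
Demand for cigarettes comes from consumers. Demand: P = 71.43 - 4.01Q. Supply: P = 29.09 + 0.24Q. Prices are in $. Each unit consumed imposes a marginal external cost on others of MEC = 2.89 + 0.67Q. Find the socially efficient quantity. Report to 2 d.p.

Social marginal benefit = demand − MEC = 68.54 - 4.68Q.
Set SMB = MC: 68.54 - 4.68Q = 29.09 + 0.24Q → Q* = 8.0183.

Q* = 8.02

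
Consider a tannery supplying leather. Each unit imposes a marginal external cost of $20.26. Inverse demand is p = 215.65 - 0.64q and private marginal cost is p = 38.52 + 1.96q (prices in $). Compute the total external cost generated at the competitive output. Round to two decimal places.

$1380.25

Market equilibrium (private): 38.52 + 1.96q = 215.65 - 0.64q → q_m = 68.1269.
Total external cost = MEC × q_m = 20.26 × 68.1269 = 1380.2510.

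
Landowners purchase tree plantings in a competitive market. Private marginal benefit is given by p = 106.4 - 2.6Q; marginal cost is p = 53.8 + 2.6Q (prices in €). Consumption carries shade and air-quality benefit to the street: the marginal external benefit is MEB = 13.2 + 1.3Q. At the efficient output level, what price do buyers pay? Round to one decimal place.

P = €62.5

Social marginal benefit = demand + MEB = 119.6 - 1.3Q.
Set SMB = MC: 119.6 - 1.3Q = 53.8 + 2.6Q → Q* = 16.8718.
Consumer price on the demand curve at Q*: 106.4 − 2.6×16.8718 = 62.5333.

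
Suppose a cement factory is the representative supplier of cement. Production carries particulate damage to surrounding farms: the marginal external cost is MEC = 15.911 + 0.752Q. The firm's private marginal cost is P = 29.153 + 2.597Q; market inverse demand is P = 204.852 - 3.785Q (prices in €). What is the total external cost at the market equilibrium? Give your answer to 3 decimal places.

Market equilibrium (private): 29.153 + 2.597Q = 204.852 - 3.785Q → Q_m = 27.5304.
Total external cost = ∫₀^{Q_m} (15.911 + 0.752Q) dQ = 15.911×27.5304 + ½×0.752×27.5304² = 723.0152.

€723.015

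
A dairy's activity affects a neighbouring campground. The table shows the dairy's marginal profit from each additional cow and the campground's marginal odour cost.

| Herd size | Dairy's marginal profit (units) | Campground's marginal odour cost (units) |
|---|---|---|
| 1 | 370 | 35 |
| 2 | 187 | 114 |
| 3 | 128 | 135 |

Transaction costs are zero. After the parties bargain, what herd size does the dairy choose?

2

Bargaining reaches the level where marginal profit last exceeds marginal odour cost.
That holds through level 2 (187 ≥ 114) but not at 3 (128 < 135).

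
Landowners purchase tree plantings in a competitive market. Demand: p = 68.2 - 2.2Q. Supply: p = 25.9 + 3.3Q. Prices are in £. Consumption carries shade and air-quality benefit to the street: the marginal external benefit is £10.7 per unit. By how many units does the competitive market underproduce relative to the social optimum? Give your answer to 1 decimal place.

Market equilibrium (private): 25.9 + 3.3Q = 68.2 - 2.2Q → Q_m = 7.6909.
Social marginal benefit = demand + MEB = 78.9 - 2.2Q.
Set SMB = MC: 78.9 - 2.2Q = 25.9 + 3.3Q → Q* = 9.6364.
Gap = |7.6909 − 9.6364| = 1.9455.

1.9 units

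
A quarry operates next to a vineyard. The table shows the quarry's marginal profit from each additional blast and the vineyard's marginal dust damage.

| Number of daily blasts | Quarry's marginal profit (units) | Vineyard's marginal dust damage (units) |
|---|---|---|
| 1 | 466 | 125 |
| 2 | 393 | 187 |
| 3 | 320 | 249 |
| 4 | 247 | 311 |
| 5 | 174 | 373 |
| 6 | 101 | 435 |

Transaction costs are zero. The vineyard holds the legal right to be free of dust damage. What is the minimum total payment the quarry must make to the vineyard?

Efficient level: marginal profit ≥ marginal dust damage through level 3, so k* = 3.
With the vineyard holding the right, the quarry must at least compensate total damage at k*: 125 + 187 + 249 = 561.

561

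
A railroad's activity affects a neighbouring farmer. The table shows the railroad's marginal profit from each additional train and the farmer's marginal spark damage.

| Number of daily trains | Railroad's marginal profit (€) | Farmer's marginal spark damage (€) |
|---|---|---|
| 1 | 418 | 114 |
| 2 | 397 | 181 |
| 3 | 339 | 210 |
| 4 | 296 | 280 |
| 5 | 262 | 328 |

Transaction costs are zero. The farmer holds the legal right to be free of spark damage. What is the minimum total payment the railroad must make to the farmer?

€785

Efficient level: marginal profit ≥ marginal spark damage through level 4, so k* = 4.
With the farmer holding the right, the railroad must at least compensate total damage at k*: 114 + 181 + 210 + 280 = 785.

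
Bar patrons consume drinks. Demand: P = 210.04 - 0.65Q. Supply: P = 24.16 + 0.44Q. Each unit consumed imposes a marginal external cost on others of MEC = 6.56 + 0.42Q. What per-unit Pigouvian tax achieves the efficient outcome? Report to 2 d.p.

Social marginal benefit = demand − MEC = 203.48 - 1.07Q.
Set SMB = MC: 203.48 - 1.07Q = 24.16 + 0.44Q → Q* = 118.7550.
The Pigouvian tax equals MEC at Q*: 6.56 + 0.42×118.7550 = 56.4371.

tax = 56.44 per unit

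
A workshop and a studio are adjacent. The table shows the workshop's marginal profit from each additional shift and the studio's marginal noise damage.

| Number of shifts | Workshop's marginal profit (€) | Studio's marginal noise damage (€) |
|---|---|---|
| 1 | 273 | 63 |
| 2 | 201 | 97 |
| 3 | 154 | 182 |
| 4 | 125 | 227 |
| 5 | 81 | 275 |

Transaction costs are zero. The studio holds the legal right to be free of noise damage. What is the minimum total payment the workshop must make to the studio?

€160

Efficient level: marginal profit ≥ marginal noise damage through level 2, so k* = 2.
With the studio holding the right, the workshop must at least compensate total damage at k*: 63 + 97 = 160.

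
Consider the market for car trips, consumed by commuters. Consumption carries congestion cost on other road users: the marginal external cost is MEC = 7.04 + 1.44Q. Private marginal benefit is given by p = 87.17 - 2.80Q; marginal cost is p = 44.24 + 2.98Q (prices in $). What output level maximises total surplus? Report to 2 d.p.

Social marginal benefit = demand − MEC = 80.13 - 4.24Q.
Set SMB = MC: 80.13 - 4.24Q = 44.24 + 2.98Q → Q* = 4.9709.

Q* = 4.97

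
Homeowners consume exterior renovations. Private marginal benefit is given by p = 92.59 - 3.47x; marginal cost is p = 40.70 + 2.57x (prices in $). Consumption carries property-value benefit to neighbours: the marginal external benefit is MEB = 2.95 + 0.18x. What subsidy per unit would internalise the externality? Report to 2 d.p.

Social marginal benefit = demand + MEB = 95.54 - 3.29x.
Set SMB = MC: 95.54 - 3.29x = 40.70 + 2.57x → x* = 9.3584.
The Pigouvian subsidy equals MEB at x*: 2.95 + 0.18×9.3584 = 4.6345.

subsidy = $4.63 per unit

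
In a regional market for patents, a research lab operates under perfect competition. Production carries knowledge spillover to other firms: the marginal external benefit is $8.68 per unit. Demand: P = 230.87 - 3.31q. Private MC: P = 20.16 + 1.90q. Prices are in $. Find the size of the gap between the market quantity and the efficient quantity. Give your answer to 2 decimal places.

Market equilibrium (private): 20.16 + 1.90q = 230.87 - 3.31q → q_m = 40.4434.
Social marginal cost = private MC − MEB = 11.48 + 1.90q.
Set SMC = demand: 11.48 + 1.90q = 230.87 - 3.31q → q* = 42.1094.
Gap = |40.4434 − 42.1094| = 1.6660.

1.67 units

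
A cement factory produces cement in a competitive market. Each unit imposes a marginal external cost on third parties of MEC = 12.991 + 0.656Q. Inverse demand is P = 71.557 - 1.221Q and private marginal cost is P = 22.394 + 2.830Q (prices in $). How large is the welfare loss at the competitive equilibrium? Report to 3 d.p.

DWL = $46.632

Market equilibrium (private): 22.394 + 2.830Q = 71.557 - 1.221Q → Q_m = 12.1360.
Social marginal cost = private MC + MEC = 35.385 + 3.486Q.
Set SMC = demand: 35.385 + 3.486Q = 71.557 - 1.221Q → Q* = 7.6847.
Between Q* and Q_m the wedge SMC − demand runs linearly from 0 to MEC(Q_m), so the loss is a triangle.
DWL = ½ × 4.4513 × 20.9522 = 46.6323.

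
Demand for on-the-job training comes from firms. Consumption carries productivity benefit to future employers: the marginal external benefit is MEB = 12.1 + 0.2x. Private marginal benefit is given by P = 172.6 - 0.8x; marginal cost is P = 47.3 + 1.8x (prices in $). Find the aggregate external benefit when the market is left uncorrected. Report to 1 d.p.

Market equilibrium (private): 47.3 + 1.8x = 172.6 - 0.8x → x_m = 48.1923.
Total external benefit = ∫₀^{x_m} (12.1 + 0.2x) dx = 12.1×48.1923 + ½×0.2×48.1923² = 815.3766.

$815.4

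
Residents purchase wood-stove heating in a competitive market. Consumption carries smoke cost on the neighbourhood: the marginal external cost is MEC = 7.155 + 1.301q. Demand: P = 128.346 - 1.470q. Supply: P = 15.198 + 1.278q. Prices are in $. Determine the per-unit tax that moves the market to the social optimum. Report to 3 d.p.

tax = $41.212 per unit

Social marginal benefit = demand − MEC = 121.191 - 2.771q.
Set SMB = MC: 121.191 - 2.771q = 15.198 + 1.278q → q* = 26.1776.
The Pigouvian tax equals MEC at q*: 7.155 + 1.301×26.1776 = 41.2121.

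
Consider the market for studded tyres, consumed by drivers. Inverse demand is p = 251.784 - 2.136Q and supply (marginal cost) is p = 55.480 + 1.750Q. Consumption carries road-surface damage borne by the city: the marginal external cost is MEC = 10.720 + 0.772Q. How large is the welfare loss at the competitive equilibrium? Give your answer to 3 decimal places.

Market equilibrium (private): 55.480 + 1.750Q = 251.784 - 2.136Q → Q_m = 50.5157.
Social marginal benefit = demand − MEC = 241.064 - 2.908Q.
Set SMB = MC: 241.064 - 2.908Q = 55.480 + 1.750Q → Q* = 39.8420.
Height of the DWL triangle at Q_m is MC(Q_m) − SMB(Q_m) = MEC(Q_m) = 49.7181.
DWL = ½ × 10.6737 × 49.7181 = 265.3380.

DWL = 265.338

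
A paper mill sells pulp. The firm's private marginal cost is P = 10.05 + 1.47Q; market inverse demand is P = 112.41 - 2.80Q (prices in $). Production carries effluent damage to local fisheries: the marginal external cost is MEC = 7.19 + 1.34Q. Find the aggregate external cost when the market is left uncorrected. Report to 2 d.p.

Market equilibrium (private): 10.05 + 1.47Q = 112.41 - 2.80Q → Q_m = 23.9719.
Total external cost = ∫₀^{Q_m} (7.19 + 1.34Q) dQ = 7.19×23.9719 + ½×1.34×23.9719² = 557.3748.

$557.37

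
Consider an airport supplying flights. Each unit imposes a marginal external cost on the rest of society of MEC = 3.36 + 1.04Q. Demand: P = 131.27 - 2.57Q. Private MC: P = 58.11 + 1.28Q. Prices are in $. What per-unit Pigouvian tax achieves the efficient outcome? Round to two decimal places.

Social marginal cost = private MC + MEC = 61.47 + 2.32Q.
Set SMC = demand: 61.47 + 2.32Q = 131.27 - 2.57Q → Q* = 14.2740.
The Pigouvian tax equals MEC at Q*: 3.36 + 1.04×14.2740 = 18.2050.

tax = $18.20 per unit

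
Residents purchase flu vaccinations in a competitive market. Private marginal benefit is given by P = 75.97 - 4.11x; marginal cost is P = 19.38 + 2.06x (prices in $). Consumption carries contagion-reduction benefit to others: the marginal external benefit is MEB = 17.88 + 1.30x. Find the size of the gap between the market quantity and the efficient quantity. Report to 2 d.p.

6.12 units

Market equilibrium (private): 19.38 + 2.06x = 75.97 - 4.11x → x_m = 9.1718.
Social marginal benefit = demand + MEB = 93.85 - 2.81x.
Set SMB = MC: 93.85 - 2.81x = 19.38 + 2.06x → x* = 15.2916.
Gap = |9.1718 − 15.2916| = 6.1198.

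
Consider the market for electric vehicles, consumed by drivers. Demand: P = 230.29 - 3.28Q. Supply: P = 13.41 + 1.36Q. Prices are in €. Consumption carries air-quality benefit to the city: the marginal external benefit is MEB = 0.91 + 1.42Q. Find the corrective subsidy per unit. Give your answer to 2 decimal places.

Social marginal benefit = demand + MEB = 231.20 - 1.86Q.
Set SMB = MC: 231.20 - 1.86Q = 13.41 + 1.36Q → Q* = 67.6366.
The Pigouvian subsidy equals MEB at Q*: 0.91 + 1.42×67.6366 = 96.9540.

subsidy = €96.95 per unit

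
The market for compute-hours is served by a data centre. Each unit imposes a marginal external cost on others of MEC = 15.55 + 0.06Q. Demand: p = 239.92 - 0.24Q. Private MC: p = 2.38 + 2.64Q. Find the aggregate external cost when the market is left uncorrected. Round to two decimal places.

Market equilibrium (private): 2.38 + 2.64Q = 239.92 - 0.24Q → Q_m = 82.4792.
Total external cost = ∫₀^{Q_m} (15.55 + 0.06Q) dQ = 15.55×82.4792 + ½×0.06×82.4792² = 1486.6361.

1486.64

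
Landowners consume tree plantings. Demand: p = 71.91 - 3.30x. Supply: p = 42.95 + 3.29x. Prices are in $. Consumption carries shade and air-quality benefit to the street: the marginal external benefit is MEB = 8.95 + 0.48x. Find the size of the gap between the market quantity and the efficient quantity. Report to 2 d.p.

Market equilibrium (private): 42.95 + 3.29x = 71.91 - 3.30x → x_m = 4.3945.
Social marginal benefit = demand + MEB = 80.86 - 2.82x.
Set SMB = MC: 80.86 - 2.82x = 42.95 + 3.29x → x* = 6.2046.
Gap = |4.3945 − 6.2046| = 1.8101.

1.81 units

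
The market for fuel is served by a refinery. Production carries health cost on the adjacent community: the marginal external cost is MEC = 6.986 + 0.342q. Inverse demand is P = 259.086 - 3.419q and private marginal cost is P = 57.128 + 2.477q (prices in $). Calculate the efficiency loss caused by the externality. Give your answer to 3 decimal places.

DWL = $28.031

Market equilibrium (private): 57.128 + 2.477q = 259.086 - 3.419q → q_m = 34.2534.
Social marginal cost = private MC + MEC = 64.114 + 2.819q.
Set SMC = demand: 64.114 + 2.819q = 259.086 - 3.419q → q* = 31.2555.
The welfare-loss triangle has base |q_m − q*| and height MEC(q_m) (the vertical gap between SMC and demand is zero at q* and MEC at q_m).
DWL = ½ × 2.9979 × 18.7007 = 28.0314.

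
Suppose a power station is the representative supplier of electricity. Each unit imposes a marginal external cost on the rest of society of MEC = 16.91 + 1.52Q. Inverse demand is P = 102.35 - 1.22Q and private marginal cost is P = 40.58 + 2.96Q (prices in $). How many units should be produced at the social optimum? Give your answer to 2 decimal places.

Q* = 7.87

Social marginal cost = private MC + MEC = 57.49 + 4.48Q.
Set SMC = demand: 57.49 + 4.48Q = 102.35 - 1.22Q → Q* = 7.8702.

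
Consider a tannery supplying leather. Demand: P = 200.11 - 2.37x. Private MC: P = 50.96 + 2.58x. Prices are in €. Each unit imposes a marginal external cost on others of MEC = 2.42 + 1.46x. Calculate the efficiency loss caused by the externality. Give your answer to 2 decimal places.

Market equilibrium (private): 50.96 + 2.58x = 200.11 - 2.37x → x_m = 30.1313.
Social marginal cost = private MC + MEC = 53.38 + 4.04x.
Set SMC = demand: 53.38 + 4.04x = 200.11 - 2.37x → x* = 22.8908.
The loss is the area between SMC and demand from x* to x_m; with linear curves that's a triangle of height MEC(x_m).
DWL = ½ × 7.2405 × 46.4117 = 168.0220.

DWL = €168.02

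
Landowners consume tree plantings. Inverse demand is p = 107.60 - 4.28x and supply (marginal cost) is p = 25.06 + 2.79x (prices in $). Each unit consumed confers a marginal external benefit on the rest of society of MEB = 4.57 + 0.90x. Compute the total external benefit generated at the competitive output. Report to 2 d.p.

Market equilibrium (private): 25.06 + 2.79x = 107.60 - 4.28x → x_m = 11.6747.
Total external benefit = ∫₀^{x_m} (4.57 + 0.90x) dx = 4.57×11.6747 + ½×0.90×11.6747² = 114.6878.

$114.69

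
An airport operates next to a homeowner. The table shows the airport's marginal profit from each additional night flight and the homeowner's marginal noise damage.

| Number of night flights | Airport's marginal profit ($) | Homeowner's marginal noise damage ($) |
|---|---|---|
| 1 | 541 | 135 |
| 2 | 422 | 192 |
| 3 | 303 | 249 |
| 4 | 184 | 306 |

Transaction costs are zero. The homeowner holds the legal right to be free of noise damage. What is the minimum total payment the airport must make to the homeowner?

$576

Efficient level: marginal profit ≥ marginal noise damage through level 3, so k* = 3.
With the homeowner holding the right, the airport must at least compensate total damage at k*: 135 + 192 + 249 = 576.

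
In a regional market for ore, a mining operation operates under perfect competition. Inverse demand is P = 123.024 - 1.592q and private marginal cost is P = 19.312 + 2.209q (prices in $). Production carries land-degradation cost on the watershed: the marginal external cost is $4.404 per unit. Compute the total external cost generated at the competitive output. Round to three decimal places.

$120.165

Market equilibrium (private): 19.312 + 2.209q = 123.024 - 1.592q → q_m = 27.2855.
Total external cost = MEC × q_m = 4.404 × 27.2855 = 120.1653.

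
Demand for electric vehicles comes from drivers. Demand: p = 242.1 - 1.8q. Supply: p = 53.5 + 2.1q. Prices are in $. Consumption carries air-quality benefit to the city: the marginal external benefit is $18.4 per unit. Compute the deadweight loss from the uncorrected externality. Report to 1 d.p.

Market equilibrium (private): 53.5 + 2.1q = 242.1 - 1.8q → q_m = 48.3590.
Social marginal benefit = demand + MEB = 260.5 - 1.8q.
Set SMB = MC: 260.5 - 1.8q = 53.5 + 2.1q → q* = 53.0769.
The loss is the area between SMB and MC from q* to q_m; with linear curves that's a triangle of height MEB(q_m).
DWL = ½ × 4.7179 × 18.4000 = 43.4047.

DWL = $43.4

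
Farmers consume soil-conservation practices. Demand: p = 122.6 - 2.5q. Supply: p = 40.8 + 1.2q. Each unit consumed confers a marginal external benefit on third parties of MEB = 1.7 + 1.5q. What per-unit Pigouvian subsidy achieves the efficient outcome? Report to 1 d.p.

Social marginal benefit = demand + MEB = 124.3 - q.
Set SMB = MC: 124.3 - q = 40.8 + 1.2q → q* = 37.9545.
The Pigouvian subsidy equals MEB at q*: 1.7 + 1.5×37.9545 = 58.6318.

subsidy = 58.6 per unit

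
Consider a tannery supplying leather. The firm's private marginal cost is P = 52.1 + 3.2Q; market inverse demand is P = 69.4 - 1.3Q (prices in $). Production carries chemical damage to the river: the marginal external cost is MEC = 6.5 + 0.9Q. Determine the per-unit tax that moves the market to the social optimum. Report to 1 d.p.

Social marginal cost = private MC + MEC = 58.6 + 4.1Q.
Set SMC = demand: 58.6 + 4.1Q = 69.4 - 1.3Q → Q* = 2.0000.
The Pigouvian tax equals MEC at Q*: 6.5 + 0.9×2.0000 = 8.3000.

tax = $8.3 per unit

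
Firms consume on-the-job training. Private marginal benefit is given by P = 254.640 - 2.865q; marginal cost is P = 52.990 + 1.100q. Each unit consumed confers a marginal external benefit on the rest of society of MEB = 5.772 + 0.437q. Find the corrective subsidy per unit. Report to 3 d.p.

subsidy = 31.465 per unit

Social marginal benefit = demand + MEB = 260.412 - 2.428q.
Set SMB = MC: 260.412 - 2.428q = 52.990 + 1.100q → q* = 58.7931.
The Pigouvian subsidy equals MEB at q*: 5.772 + 0.437×58.7931 = 31.4646.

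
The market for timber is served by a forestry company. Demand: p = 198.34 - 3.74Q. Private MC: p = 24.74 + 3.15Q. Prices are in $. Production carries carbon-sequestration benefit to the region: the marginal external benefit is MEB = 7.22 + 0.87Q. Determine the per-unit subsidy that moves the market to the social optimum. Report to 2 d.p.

Social marginal cost = private MC − MEB = 17.52 + 2.28Q.
Set SMC = demand: 17.52 + 2.28Q = 198.34 - 3.74Q → Q* = 30.0365.
The Pigouvian subsidy equals MEB at Q*: 7.22 + 0.87×30.0365 = 33.3518.

subsidy = $33.35 per unit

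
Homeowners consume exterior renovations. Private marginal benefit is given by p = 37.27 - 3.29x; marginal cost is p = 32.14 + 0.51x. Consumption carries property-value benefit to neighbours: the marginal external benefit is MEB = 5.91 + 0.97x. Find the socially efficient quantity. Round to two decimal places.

x* = 3.90

Social marginal benefit = demand + MEB = 43.18 - 2.32x.
Set SMB = MC: 43.18 - 2.32x = 32.14 + 0.51x → x* = 3.9011.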